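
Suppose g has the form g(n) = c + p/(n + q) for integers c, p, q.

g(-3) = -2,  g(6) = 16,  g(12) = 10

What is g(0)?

-14

(g(n) − c)(n + q) = p for each data point; the three points give a linear system in c and q, then p follows.
Solving: c = 6, q = -2, p = 40, so g(n) = 6 + 40/(n − 2).
Then g(0) = 6 + 40/(-2) = -14.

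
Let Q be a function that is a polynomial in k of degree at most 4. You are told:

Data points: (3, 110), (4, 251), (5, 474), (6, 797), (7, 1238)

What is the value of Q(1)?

2

Write Q(k) = ak^4 + bk³ + ck² + dk + e; the 5 given values yield a linear system in the 5 coefficients.
Solving, the leading coefficient vanishes, and Q(k) = 3k³ + 5k² - 5k - 1.
Then Q(1) = 2.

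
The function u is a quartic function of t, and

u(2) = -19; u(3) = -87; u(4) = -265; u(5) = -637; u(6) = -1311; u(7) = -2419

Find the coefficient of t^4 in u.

-1

Write u(t) = at^4 + bt³ + ct² + dt + e; the 6 given values yield a linear system in the 5 coefficients.
Solving, u(t) = -t^4 - 3t + 3.
The coefficient of t^4 is -1.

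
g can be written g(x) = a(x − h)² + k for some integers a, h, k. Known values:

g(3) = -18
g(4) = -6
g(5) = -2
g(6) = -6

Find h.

First differences 12, 4, -4; second difference -8 = 2a, so a = -4.
Expanding, the x-coefficient is −2ah = 8h; matching it to the data gives h = 5, and then k = -2.
So g(x) = -4(x − 5)² − 2.
Hence h = 5.

5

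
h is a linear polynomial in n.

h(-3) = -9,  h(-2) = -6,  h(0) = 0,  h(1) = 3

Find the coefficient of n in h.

Write h(n) = an + b; the 4 given values yield a linear system in the 2 coefficients.
Solving, h(n) = 3n.
The coefficient of n is 3.

3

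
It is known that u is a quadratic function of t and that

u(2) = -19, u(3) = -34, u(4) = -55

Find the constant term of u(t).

Write u(t) = at² + bt + c; the 3 given values yield a linear system in the 3 coefficients.
Solving, u(t) = -3t² - 7.
The constant term is u(0) = -7.

-7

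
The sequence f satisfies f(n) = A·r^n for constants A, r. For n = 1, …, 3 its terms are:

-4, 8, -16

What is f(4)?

Consecutive ratio: 8/(-4) = -2, and -16/8 = -2, so r = -2.
Then A·(-2)^1 = -4 gives A = 2, and f(n) = 2·(-2)^n.
f(4) = 2·(-2)^4 = 32.

32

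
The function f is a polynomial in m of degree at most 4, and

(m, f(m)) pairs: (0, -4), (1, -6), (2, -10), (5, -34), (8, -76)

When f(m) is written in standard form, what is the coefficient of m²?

Write f(m) = am^4 + bm³ + cm² + dm + e; the 5 given values yield a linear system in the 5 coefficients.
Solving, the top 2 coefficients vanish, and f(m) = -m² - m - 4.
The coefficient of m² is -1.

-1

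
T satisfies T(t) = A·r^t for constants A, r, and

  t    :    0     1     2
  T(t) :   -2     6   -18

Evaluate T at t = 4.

-162

Consecutive ratio: 6/(-2) = -3, and -18/6 = -3, so r = -3.
Then A·(-3)^0 = -2 gives A = -2, and T(t) = -2·(-3)^t.
T(4) = -2·(-3)^4 = -162.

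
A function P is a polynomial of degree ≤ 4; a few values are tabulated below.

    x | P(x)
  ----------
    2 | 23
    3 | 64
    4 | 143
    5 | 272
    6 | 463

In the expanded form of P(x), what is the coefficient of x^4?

First differences: 41, 79, 129, 191. Second differences: 38, 50, 62. Third differences: 12, 12.
Level-3 differences are constant, so P has degree 3.
Fitting a degree-3 polynomial gives P(x) = 2x³ + x² - 2x + 7.
The coefficient of x^4 is 0.

0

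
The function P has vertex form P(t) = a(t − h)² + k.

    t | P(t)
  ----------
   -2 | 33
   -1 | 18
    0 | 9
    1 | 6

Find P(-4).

81

First differences -15, -9, -3; second difference 6 = 2a, so a = 3.
Expanding, the t-coefficient is −2ah = -6h; matching it to the data gives h = 1, and then k = 6.
So P(t) = 3(t − 1)² + 6.
P(-4) = 3·(-5)² + 6 = 81.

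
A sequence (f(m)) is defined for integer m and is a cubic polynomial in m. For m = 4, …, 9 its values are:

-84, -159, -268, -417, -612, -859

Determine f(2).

First differences: -75, -109, -149, -195, -247. Second differences: -34, -40, -46, -52. Third differences: -6, -6, -6.
Level-3 differences are constant, so f has degree 3.
Fitting a degree-3 polynomial gives f(m) = -m³ - 2m² + 4m - 4.
Then f(2) = -12.

-12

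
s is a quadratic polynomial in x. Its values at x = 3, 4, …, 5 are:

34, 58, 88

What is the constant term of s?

-2

Write s(x) = ax² + bx + c; the 3 given values yield a linear system in the 3 coefficients.
Solving, s(x) = 3x² + 3x - 2.
The constant term is s(0) = -2.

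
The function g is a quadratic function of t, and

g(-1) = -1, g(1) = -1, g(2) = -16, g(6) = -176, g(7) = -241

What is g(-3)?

Write g(t) = at² + bt + c; the 5 given values yield a linear system in the 3 coefficients.
Solving, g(t) = -5t² + 4.
Then g(-3) = -41.

-41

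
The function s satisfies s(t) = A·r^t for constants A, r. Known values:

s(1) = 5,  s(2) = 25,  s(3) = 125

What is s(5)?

3125

Consecutive ratio: 25/5 = 5, and 125/25 = 5, so r = 5.
Then A·5^1 = 5 gives A = 1, and s(t) = 1·5^t.
s(5) = 1·5^5 = 3125.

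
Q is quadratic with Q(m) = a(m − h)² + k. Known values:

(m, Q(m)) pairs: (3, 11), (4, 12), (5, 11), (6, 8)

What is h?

4

First differences 1, -1, -3; second difference -2 = 2a, so a = -1.
Expanding, the m-coefficient is −2ah = 2h; matching it to the data gives h = 4, and then k = 12.
So Q(m) = -1(m − 4)² + 12.
Hence h = 4.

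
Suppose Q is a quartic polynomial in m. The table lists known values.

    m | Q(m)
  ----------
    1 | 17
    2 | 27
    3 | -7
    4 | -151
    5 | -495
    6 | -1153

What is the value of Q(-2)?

23

First differences: 10, -34, -144, -344, -658. Second differences: -44, -110, -200, -314. Third differences: -66, -90, -114. Fourth differences: -24, -24.
Level-4 differences are constant, so Q has degree 4.
Fitting a degree-4 polynomial gives Q(m) = -m^4 - m³ + 9m² + 5m + 5.
Then Q(-2) = 23.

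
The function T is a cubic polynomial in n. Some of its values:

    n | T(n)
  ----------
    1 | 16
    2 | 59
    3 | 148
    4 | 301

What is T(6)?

Write T(n) = an³ + bn² + cn + d; the 4 given values yield a linear system in the 4 coefficients.
Solving, T(n) = 3n³ + 5n² + 7n + 1.
Then T(6) = 871.

871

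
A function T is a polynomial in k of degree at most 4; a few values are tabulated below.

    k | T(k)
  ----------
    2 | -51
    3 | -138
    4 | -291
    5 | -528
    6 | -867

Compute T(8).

-1923

First differences: -87, -153, -237, -339. Second differences: -66, -84, -102. Third differences: -18, -18.
Level-3 differences are constant, so T has degree 3.
Fitting a degree-3 polynomial gives T(k) = -3k³ - 6k² - 3.
Then T(8) = -1923.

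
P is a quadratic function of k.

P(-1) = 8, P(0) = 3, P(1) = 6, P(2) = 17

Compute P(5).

First differences: -5, 3, 11. Second differences: 8, 8.
Level-2 differences are constant, so P has degree 2.
Fitting a degree-2 polynomial gives P(k) = 4k² - k + 3.
Then P(5) = 98.

98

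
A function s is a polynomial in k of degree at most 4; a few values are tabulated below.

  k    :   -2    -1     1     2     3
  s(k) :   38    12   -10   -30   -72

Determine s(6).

Write s(k) = ak^4 + bk³ + ck² + dk + e; the 5 given values yield a linear system in the 5 coefficients.
Solving, the leading coefficient vanishes, and s(k) = -2k³ + k² - 9k.
Then s(6) = -450.

-450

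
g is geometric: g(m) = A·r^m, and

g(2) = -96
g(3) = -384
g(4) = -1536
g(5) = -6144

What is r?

Consecutive ratio: -384/(-96) = 4, and -1536/(-384) = 4, so r = 4.
Then A·4^2 = -96 gives A = -6, and g(m) = -6·4^m.

4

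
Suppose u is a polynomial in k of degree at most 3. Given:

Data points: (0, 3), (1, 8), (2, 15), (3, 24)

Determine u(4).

35

First differences: 5, 7, 9. Second differences: 2, 2.
Level-2 differences are constant, so u has degree 2.
Extending the table by one column gives the next first difference 11, so u(4) = 24 + 11 = 35.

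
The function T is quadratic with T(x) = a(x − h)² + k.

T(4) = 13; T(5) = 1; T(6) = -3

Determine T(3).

33

First differences -12, -4; second difference 8 = 2a, so a = 4.
Expanding, the x-coefficient is −2ah = -8h; matching it to the data gives h = 6, and then k = -3.
So T(x) = 4(x − 6)² − 3.
T(3) = 4·(-3)² − 3 = 33.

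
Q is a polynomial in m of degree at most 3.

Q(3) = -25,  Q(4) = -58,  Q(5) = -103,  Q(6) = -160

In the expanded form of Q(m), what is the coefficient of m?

Write Q(m) = am³ + bm² + cm + d; the 4 given values yield a linear system in the 4 coefficients.
Solving, the leading coefficient vanishes, and Q(m) = -6m² + 9m + 2.
The coefficient of m is 9.

9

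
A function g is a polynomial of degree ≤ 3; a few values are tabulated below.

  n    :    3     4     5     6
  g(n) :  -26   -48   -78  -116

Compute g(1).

First differences: -22, -30, -38. Second differences: -8, -8.
Level-2 differences are constant, so g has degree 2.
Fitting a degree-2 polynomial gives g(n) = -4n² + 6n - 8.
Then g(1) = -6.

-6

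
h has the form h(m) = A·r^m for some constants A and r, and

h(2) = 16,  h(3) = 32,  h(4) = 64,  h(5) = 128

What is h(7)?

512

Consecutive ratio: 32/16 = 2, and 64/32 = 2, so r = 2.
Then A·2^2 = 16 gives A = 4, and h(m) = 4·2^m.
h(7) = 4·2^7 = 512.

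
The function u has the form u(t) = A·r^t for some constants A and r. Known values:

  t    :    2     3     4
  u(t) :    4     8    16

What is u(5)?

Consecutive ratio: 8/4 = 2, and 16/8 = 2, so r = 2.
Then A·2^2 = 4 gives A = 1, and u(t) = 1·2^t.
u(5) = 1·2^5 = 32.

32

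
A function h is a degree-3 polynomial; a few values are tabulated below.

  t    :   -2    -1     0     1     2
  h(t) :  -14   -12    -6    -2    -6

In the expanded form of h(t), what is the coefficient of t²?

First differences: 2, 6, 4, -4. Second differences: 4, -2, -8. Third differences: -6, -6.
Level-3 differences are constant, so h has degree 3.
Fitting a degree-3 polynomial gives h(t) = -t³ - t² + 6t - 6.
The coefficient of t² is -1.

-1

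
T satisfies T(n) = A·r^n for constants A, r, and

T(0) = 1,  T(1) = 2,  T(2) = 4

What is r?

Consecutive ratio: 2/1 = 2, and 4/2 = 2, so r = 2.
Then A·2^0 = 1 gives A = 1, and T(n) = 1·2^n.

2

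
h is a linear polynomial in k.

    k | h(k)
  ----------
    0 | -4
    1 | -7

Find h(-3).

5

Write h(k) = ak + b; the 2 given values yield a linear system in the 2 coefficients.
Solving, h(k) = -3k - 4.
Then h(-3) = 5.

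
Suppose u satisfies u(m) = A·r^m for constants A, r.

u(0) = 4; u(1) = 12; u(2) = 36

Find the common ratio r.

Consecutive ratio: 12/4 = 3, and 36/12 = 3, so r = 3.
Then A·3^0 = 4 gives A = 4, and u(m) = 4·3^m.

3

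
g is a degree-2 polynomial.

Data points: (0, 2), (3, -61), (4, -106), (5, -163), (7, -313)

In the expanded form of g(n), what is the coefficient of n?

-3

Write g(n) = an² + bn + c; the 5 given values yield a linear system in the 3 coefficients.
Solving, g(n) = -6n² - 3n + 2.
The coefficient of n is -3.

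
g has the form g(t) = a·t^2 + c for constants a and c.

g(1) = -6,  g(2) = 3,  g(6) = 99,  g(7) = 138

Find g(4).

From g(1) = -6 and g(2) = 3: 1a + c = -6 and 4a + c = 3.
Subtracting: 3a = 9, so a = 3; then c = -6 − 3·1 = -9.
So g(t) = 3t² − 9, and g(4) = 39.

39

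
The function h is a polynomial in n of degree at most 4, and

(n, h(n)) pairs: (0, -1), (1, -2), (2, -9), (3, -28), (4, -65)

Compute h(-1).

First differences: -1, -7, -19, -37. Second differences: -6, -12, -18. Third differences: -6, -6.
Level-3 differences are constant, so h has degree 3.
Fitting a degree-3 polynomial gives h(n) = -n³ - 1.
Then h(-1) = 0.

0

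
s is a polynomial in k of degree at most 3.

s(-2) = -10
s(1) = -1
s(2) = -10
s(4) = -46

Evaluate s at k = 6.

Write s(k) = ak³ + bk² + ck + d; the 4 given values yield a linear system in the 4 coefficients.
Solving, the leading coefficient vanishes, and s(k) = -3k² + 2.
Then s(6) = -106.

-106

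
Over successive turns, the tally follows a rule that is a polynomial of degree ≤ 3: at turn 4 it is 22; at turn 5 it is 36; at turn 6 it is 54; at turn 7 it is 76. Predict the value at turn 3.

12

Write the value at n as h(n).
Write h(n) = an³ + bn² + cn + d; the 4 given values yield a linear system in the 4 coefficients.
Solving, the leading coefficient vanishes, and h(n) = 2n² - 4n + 6.
Then h(3) = 12.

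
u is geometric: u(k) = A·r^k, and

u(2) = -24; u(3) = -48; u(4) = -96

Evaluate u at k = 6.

Consecutive ratio: -48/(-24) = 2, and -96/(-48) = 2, so r = 2.
Then A·2^2 = -24 gives A = -6, and u(k) = -6·2^k.
u(6) = -6·2^6 = -384.

-384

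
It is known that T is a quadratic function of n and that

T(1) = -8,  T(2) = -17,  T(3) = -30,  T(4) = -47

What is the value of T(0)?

-3

First differences: -9, -13, -17. Second differences: -4, -4.
Level-2 differences are constant, so T has degree 2.
Fitting a degree-2 polynomial gives T(n) = -2n² - 3n - 3.
Then T(0) = -3.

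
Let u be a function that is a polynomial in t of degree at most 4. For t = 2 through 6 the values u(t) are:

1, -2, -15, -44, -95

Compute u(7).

First differences: -3, -13, -29, -51. Second differences: -10, -16, -22. Third differences: -6, -6.
Level-3 differences are constant, so u has degree 3.
Fitting a degree-3 polynomial gives u(t) = -t³ + 4t² - 4t + 1.
Then u(7) = -174.

-174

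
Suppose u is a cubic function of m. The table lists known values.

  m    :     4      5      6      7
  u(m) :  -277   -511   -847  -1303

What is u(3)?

Write u(m) = am³ + bm² + cm + d; the 4 given values yield a linear system in the 4 coefficients.
Solving, u(m) = -3m³ - 6m² + 3m - 1.
Then u(3) = -127.

-127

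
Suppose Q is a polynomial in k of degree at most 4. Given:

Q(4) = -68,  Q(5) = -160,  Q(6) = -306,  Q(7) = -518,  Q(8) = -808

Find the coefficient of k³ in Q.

-2

Write Q(k) = ak^4 + bk³ + ck² + dk + e; the 5 given values yield a linear system in the 5 coefficients.
Solving, the leading coefficient vanishes, and Q(k) = -2k³ + 3k² + 3k.
The coefficient of k³ is -2.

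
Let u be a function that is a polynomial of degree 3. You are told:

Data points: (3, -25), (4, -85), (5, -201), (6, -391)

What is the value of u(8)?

-1065

Write u(k) = ak³ + bk² + ck + d; the 4 given values yield a linear system in the 4 coefficients.
Solving, u(k) = -3k³ + 8k² - 5k - 1.
Then u(8) = -1065.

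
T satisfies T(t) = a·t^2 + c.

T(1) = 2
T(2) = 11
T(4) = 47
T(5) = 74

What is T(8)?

191

From T(1) = 2 and T(2) = 11: 1a + c = 2 and 4a + c = 11.
Subtracting: 3a = 9, so a = 3; then c = 2 − 3·1 = -1.
So T(t) = 3t² − 1, and T(8) = 191.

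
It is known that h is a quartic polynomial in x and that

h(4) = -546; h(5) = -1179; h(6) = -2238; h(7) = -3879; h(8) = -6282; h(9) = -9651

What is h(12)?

-27954

First differences: -633, -1059, -1641, -2403, -3369. Second differences: -426, -582, -762, -966. Third differences: -156, -180, -204. Fourth differences: -24, -24.
Level-4 differences are constant, so h has degree 4.
Fitting a degree-4 polynomial gives h(x) = -x^4 - 4x³ - 2x² - 2x + 6.
Then h(12) = -27954.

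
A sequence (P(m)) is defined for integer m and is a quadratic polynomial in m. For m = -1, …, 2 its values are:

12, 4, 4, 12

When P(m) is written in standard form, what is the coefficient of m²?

4

First differences: -8, 0, 8. Second differences: 8, 8.
Level-2 differences are constant, so P has degree 2.
Fitting a degree-2 polynomial gives P(m) = 4m² - 4m + 4.
The coefficient of m² is 4.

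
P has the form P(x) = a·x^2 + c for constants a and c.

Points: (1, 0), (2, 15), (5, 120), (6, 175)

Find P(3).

From P(1) = 0 and P(2) = 15: 1a + c = 0 and 4a + c = 15.
Subtracting: 3a = 15, so a = 5; then c = 0 − 5·1 = -5.
So P(x) = 5x² − 5, and P(3) = 40.

40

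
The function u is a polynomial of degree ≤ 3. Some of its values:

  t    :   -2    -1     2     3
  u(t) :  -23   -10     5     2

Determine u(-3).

Write u(t) = at³ + bt² + ct + d; the 4 given values yield a linear system in the 4 coefficients.
Solving, the leading coefficient vanishes, and u(t) = -2t² + 7t - 1.
Then u(-3) = -40.

-40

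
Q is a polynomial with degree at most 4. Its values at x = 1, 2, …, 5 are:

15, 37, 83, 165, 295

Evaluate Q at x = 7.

747

Write Q(x) = ax^4 + bx³ + cx² + dx + e; the 5 given values yield a linear system in the 5 coefficients.
Solving, the leading coefficient vanishes, and Q(x) = 2x³ + 8x + 5.
Then Q(7) = 747.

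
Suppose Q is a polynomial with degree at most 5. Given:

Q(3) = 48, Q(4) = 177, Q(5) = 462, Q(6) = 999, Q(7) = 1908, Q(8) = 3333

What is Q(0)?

Write Q(t) = at^5 + bt^4 + ct³ + dt² + et + p; the 6 given values yield a linear system in the 6 coefficients.
Solving, the leading coefficient vanishes, and Q(t) = t^4 - 2t³ + 5t² - 7t - 3.
Then Q(0) = -3.

-3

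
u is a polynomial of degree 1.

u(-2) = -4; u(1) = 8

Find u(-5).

-16

Write u(k) = ak + b; the 2 given values yield a linear system in the 2 coefficients.
Solving, u(k) = 4k + 4.
Then u(-5) = -16.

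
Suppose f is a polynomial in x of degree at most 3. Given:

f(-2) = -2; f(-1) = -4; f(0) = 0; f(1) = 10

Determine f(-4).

First differences: -2, 4, 10. Second differences: 6, 6.
Level-2 differences are constant, so f has degree 2.
Fitting a degree-2 polynomial gives f(x) = 3x² + 7x.
Then f(-4) = 20.

20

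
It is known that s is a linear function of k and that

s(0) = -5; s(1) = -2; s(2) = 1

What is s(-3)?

First differences: 3, 3.
Level-1 differences are constant, so s has degree 1.
Fitting a degree-1 polynomial gives s(k) = 3k - 5.
Then s(-3) = -14.

-14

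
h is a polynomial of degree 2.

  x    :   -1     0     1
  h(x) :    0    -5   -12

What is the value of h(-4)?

Write h(x) = ax² + bx + c; the 3 given values yield a linear system in the 3 coefficients.
Solving, h(x) = -x² - 6x - 5.
Then h(-4) = 3.

3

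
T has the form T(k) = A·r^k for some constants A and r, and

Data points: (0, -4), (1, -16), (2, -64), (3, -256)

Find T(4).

Consecutive ratio: -16/(-4) = 4, and -64/(-16) = 4, so r = 4.
Then A·4^0 = -4 gives A = -4, and T(k) = -4·4^k.
T(4) = -4·4^4 = -1024.

-1024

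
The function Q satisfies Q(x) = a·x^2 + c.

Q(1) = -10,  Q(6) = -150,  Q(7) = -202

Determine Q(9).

-330

From Q(1) = -10 and Q(6) = -150: 1a + c = -10 and 36a + c = -150.
Subtracting: 35a = -140, so a = -4; then c = -10 − (-4)·1 = -6.
So Q(x) = -4x² − 6, and Q(9) = -330.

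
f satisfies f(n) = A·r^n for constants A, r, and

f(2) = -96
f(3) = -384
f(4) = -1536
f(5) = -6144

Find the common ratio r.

Consecutive ratio: -384/(-96) = 4, and -1536/(-384) = 4, so r = 4.
Then A·4^2 = -96 gives A = -6, and f(n) = -6·4^n.

4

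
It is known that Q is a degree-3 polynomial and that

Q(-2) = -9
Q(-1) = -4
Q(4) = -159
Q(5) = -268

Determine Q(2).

Write Q(t) = at³ + bt² + ct + d; the 4 given values yield a linear system in the 4 coefficients.
Solving, Q(t) = -t³ - 5t² - 3t - 3.
Then Q(2) = -37.

-37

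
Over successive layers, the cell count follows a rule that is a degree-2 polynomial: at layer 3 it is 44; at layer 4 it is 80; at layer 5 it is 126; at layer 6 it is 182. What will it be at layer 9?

Write the value at m as f(m).
Write f(m) = am² + bm + c; the 4 given values yield a linear system in the 3 coefficients.
Solving, f(m) = 5m² + m - 4.
Then f(9) = 410.

410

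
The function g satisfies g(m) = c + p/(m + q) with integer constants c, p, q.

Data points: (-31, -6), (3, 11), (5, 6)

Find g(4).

8

(g(m) − c)(m + q) = p for each data point; the three points give a linear system in c and q, then p follows.
Solving: c = -4, q = 1, p = 60, so g(m) = -4 + 60/(m + 1).
Then g(4) = -4 + 60/5 = 8.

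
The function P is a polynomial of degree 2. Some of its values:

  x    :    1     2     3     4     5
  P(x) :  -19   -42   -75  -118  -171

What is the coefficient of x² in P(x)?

-5

First differences: -23, -33, -43, -53. Second differences: -10, -10, -10.
Level-2 differences are constant, so P has degree 2.
Fitting a degree-2 polynomial gives P(x) = -5x² - 8x - 6.
The coefficient of x² is -5.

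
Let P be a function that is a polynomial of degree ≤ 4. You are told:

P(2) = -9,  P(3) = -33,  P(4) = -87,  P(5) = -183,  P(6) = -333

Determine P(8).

First differences: -24, -54, -96, -150. Second differences: -30, -42, -54. Third differences: -12, -12.
Level-3 differences are constant, so P has degree 3.
Fitting a degree-3 polynomial gives P(n) = -2n³ + 3n² - n - 3.
Then P(8) = -843.

-843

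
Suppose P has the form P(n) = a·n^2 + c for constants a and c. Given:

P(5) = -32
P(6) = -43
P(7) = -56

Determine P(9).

-88

From P(5) = -32 and P(6) = -43: 25a + c = -32 and 36a + c = -43.
Subtracting: 11a = -11, so a = -1; then c = -32 − (-1)·25 = -7.
So P(n) = -1n² − 7, and P(9) = -88.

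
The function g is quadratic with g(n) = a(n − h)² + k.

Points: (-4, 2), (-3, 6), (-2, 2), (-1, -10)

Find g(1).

-58

First differences 4, -4, -12; second difference -8 = 2a, so a = -4.
Expanding, the n-coefficient is −2ah = 8h; matching it to the data gives h = -3, and then k = 6.
So g(n) = -4(n + 3)² + 6.
g(1) = -4·4² + 6 = -58.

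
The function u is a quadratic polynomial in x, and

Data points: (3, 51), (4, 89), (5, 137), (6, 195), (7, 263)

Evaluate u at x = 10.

527

First differences: 38, 48, 58, 68. Second differences: 10, 10, 10.
Level-2 differences are constant, so u has degree 2.
Fitting a degree-2 polynomial gives u(x) = 5x² + 3x - 3.
Then u(10) = 527.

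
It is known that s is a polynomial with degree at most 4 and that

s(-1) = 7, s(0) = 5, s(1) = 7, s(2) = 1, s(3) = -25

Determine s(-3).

First differences: -2, 2, -6, -26. Second differences: 4, -8, -20. Third differences: -12, -12.
Level-3 differences are constant, so s has degree 3.
Fitting a degree-3 polynomial gives s(t) = -2t³ + 2t² + 2t + 5.
Then s(-3) = 71.

71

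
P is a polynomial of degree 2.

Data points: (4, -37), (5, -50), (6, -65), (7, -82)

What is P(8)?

First differences: -13, -15, -17. Second differences: -2, -2.
Level-2 differences are constant, so P has degree 2.
Fitting a degree-2 polynomial gives P(n) = -n² - 4n - 5.
Then P(8) = -101.

-101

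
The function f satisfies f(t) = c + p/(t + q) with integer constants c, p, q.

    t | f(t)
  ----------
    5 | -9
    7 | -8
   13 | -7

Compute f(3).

-12

(f(t) − c)(t + q) = p for each data point; the three points give a linear system in c and q, then p follows.
Solving: c = -6, q = -1, p = -12, so f(t) = -6 − 12/(t − 1).
Then f(3) = -6 − 12/2 = -12.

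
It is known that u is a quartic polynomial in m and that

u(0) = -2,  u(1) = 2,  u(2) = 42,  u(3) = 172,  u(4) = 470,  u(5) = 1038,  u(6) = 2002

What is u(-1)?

First differences: 4, 40, 130, 298, 568, 964. Second differences: 36, 90, 168, 270, 396. Third differences: 54, 78, 102, 126. Fourth differences: 24, 24, 24.
Level-4 differences are constant, so u has degree 4.
Fitting a degree-4 polynomial gives u(m) = m^4 + 3m³ + 2m² - 2m - 2.
Then u(-1) = 0.

0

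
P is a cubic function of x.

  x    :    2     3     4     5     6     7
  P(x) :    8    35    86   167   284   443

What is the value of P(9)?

911

First differences: 27, 51, 81, 117, 159. Second differences: 24, 30, 36, 42. Third differences: 6, 6, 6.
Level-3 differences are constant, so P has degree 3.
Fitting a degree-3 polynomial gives P(x) = x³ + 3x² - 7x + 2.
Then P(9) = 911.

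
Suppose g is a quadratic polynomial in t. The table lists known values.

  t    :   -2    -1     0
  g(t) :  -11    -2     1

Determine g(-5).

Write g(t) = at² + bt + c; the 3 given values yield a linear system in the 3 coefficients.
Solving, g(t) = -3t² + 1.
Then g(-5) = -74.

-74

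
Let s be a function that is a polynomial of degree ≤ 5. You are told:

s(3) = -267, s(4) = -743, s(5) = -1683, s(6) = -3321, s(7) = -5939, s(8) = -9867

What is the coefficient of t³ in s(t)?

-3

First differences: -476, -940, -1638, -2618, -3928. Second differences: -464, -698, -980, -1310. Third differences: -234, -282, -330. Fourth differences: -48, -48.
Level-4 differences are constant, so s has degree 4.
Fitting a degree-4 polynomial gives s(t) = -2t^4 - 3t³ - 2t² - t - 3.
The coefficient of t³ is -3.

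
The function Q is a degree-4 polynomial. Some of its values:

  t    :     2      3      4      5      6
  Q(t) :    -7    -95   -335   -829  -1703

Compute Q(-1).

5

Write Q(t) = at^4 + bt³ + ct² + dt + e; the 5 given values yield a linear system in the 5 coefficients.
Solving, Q(t) = -t^4 - 3t³ + 6t² + 4t + 1.
Then Q(-1) = 5.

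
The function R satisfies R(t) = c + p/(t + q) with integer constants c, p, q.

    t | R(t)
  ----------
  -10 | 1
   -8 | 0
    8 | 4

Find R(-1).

7

(R(t) − c)(t + q) = p for each data point; the three points give a linear system in c and q, then p follows.
Solving: c = 3, q = 4, p = 12, so R(t) = 3 + 12/(t + 4).
Then R(-1) = 3 + 12/3 = 7.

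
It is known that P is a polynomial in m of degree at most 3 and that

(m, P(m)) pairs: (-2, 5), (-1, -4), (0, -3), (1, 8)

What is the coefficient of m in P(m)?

6

First differences: -9, 1, 11. Second differences: 10, 10.
Level-2 differences are constant, so P has degree 2.
Fitting a degree-2 polynomial gives P(m) = 5m² + 6m - 3.
The coefficient of m is 6.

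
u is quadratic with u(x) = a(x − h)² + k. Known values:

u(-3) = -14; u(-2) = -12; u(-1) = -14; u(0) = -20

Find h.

First differences 2, -2, -6; second difference -4 = 2a, so a = -2.
Expanding, the x-coefficient is −2ah = 4h; matching it to the data gives h = -2, and then k = -12.
So u(x) = -2(x + 2)² − 12.
Hence h = -2.

-2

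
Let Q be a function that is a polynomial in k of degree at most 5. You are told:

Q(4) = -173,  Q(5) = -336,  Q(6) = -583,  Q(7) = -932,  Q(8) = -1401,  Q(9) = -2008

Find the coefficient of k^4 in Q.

First differences: -163, -247, -349, -469, -607. Second differences: -84, -102, -120, -138. Third differences: -18, -18, -18.
Level-3 differences are constant, so Q has degree 3.
Fitting a degree-3 polynomial gives Q(k) = -3k³ + 3k² - 7k - 1.
The coefficient of k^4 is 0.

0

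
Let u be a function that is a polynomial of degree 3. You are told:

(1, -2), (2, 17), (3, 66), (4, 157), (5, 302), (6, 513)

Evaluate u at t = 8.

Write u(t) = at³ + bt² + ct + d; the 6 given values yield a linear system in the 4 coefficients.
Solving, u(t) = 2t³ + 3t² - 4t - 3.
Then u(8) = 1181.

1181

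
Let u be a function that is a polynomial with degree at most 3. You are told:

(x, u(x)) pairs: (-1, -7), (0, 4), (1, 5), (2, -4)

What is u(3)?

First differences: 11, 1, -9. Second differences: -10, -10.
Level-2 differences are constant, so u has degree 2.
Fitting a degree-2 polynomial gives u(x) = -5x² + 6x + 4.
Then u(3) = -23.

-23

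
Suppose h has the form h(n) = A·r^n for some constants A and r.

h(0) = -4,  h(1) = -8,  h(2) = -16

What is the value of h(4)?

-64

Consecutive ratio: -8/(-4) = 2, and -16/(-8) = 2, so r = 2.
Then A·2^0 = -4 gives A = -4, and h(n) = -4·2^n.
h(4) = -4·2^4 = -64.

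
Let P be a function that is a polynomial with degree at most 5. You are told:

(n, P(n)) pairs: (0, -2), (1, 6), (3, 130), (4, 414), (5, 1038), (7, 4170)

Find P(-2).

Write P(n) = an^5 + bn^4 + cn³ + dn² + en + p; the 6 given values yield a linear system in the 6 coefficients.
Solving, the leading coefficient vanishes, and P(n) = 2n^4 - 2n³ + 8n - 2.
Then P(-2) = 30.

30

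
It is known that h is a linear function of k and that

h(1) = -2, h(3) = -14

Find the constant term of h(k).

Write h(k) = ak + b; the 2 given values yield a linear system in the 2 coefficients.
Solving, h(k) = -6k + 4.
The constant term is h(0) = 4.

4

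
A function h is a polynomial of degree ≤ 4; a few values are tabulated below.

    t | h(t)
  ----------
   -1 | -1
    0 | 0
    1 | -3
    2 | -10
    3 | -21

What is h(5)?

Write h(t) = at^4 + bt³ + ct² + dt + e; the 5 given values yield a linear system in the 5 coefficients.
Solving, the top 2 coefficients vanish, and h(t) = -2t² - t.
Then h(5) = -55.

-55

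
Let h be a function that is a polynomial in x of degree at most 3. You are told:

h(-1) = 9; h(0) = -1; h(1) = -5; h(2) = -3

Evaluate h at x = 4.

First differences: -10, -4, 2. Second differences: 6, 6.
Level-2 differences are constant, so h has degree 2.
Fitting a degree-2 polynomial gives h(x) = 3x² - 7x - 1.
Then h(4) = 19.

19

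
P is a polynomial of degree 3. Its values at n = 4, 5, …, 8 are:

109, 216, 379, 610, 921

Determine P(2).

First differences: 107, 163, 231, 311. Second differences: 56, 68, 80. Third differences: 12, 12.
Level-3 differences are constant, so P has degree 3.
Fitting a degree-3 polynomial gives P(n) = 2n³ - 2n² + 3n + 1.
Then P(2) = 15.

15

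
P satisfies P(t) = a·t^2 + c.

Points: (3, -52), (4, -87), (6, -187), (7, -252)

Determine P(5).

-132

From P(3) = -52 and P(4) = -87: 9a + c = -52 and 16a + c = -87.
Subtracting: 7a = -35, so a = -5; then c = -52 − (-5)·9 = -7.
So P(t) = -5t² − 7, and P(5) = -132.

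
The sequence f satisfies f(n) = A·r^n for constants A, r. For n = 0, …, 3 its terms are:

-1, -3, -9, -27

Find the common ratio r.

Consecutive ratio: -3/(-1) = 3, and -9/(-3) = 3, so r = 3.
Then A·3^0 = -1 gives A = -1, and f(n) = -1·3^n.

3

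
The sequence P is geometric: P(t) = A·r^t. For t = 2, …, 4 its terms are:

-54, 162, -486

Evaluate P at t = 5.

1458

Consecutive ratio: 162/(-54) = -3, and -486/162 = -3, so r = -3.
Then A·(-3)^2 = -54 gives A = -6, and P(t) = -6·(-3)^t.
P(5) = -6·(-3)^5 = 1458.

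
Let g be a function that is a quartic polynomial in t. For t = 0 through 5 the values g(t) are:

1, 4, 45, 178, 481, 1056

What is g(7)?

3550

Write g(t) = at^4 + bt³ + ct² + dt + e; the 6 given values yield a linear system in the 5 coefficients.
Solving, g(t) = t^4 + 3t³ + 3t² - 4t + 1.
Then g(7) = 3550.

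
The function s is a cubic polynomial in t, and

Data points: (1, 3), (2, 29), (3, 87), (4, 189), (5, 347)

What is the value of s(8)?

1277

Write s(t) = at³ + bt² + ct + d; the 5 given values yield a linear system in the 4 coefficients.
Solving, s(t) = 2t³ + 4t² - 3.
Then s(8) = 1277.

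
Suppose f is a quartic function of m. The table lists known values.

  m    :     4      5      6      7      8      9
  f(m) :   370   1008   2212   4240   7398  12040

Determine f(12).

39130

First differences: 638, 1204, 2028, 3158, 4642. Second differences: 566, 824, 1130, 1484. Third differences: 258, 306, 354. Fourth differences: 48, 48.
Level-4 differences are constant, so f has degree 4.
Fitting a degree-4 polynomial gives f(m) = 2m^4 - m³ - 4m² - 3m - 2.
Then f(12) = 39130.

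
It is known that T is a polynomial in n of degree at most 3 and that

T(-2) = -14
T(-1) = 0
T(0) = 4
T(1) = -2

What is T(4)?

-80

First differences: 14, 4, -6. Second differences: -10, -10.
Level-2 differences are constant, so T has degree 2.
Fitting a degree-2 polynomial gives T(n) = -5n² - n + 4.
Then T(4) = -80.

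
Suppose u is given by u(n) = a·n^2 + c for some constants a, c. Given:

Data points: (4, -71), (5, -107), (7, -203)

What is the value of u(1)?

From u(4) = -71 and u(5) = -107: 16a + c = -71 and 25a + c = -107.
Subtracting: 9a = -36, so a = -4; then c = -71 − (-4)·16 = -7.
So u(n) = -4n² − 7, and u(1) = -11.

-11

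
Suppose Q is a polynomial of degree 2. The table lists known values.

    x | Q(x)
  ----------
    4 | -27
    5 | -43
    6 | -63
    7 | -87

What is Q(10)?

-183

Write Q(x) = ax² + bx + c; the 4 given values yield a linear system in the 3 coefficients.
Solving, Q(x) = -2x² + 2x - 3.
Then Q(10) = -183.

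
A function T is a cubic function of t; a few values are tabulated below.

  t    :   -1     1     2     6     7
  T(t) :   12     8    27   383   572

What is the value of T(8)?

Write T(t) = at³ + bt² + ct + d; the 5 given values yield a linear system in the 4 coefficients.
Solving, T(t) = t³ + 5t² - 3t + 5.
Then T(8) = 813.

813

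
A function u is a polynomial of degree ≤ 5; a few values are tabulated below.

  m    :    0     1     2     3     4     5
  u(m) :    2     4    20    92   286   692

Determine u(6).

First differences: 2, 16, 72, 194, 406. Second differences: 14, 56, 122, 212. Third differences: 42, 66, 90. Fourth differences: 24, 24.
Level-4 differences are constant, so u has degree 4.
Extending the table by one column gives the next first difference 732, so u(6) = 692 + 732 = 1424.

1424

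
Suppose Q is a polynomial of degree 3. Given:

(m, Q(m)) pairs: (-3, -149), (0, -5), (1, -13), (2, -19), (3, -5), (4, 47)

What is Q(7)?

611

Write Q(m) = am³ + bm² + cm + d; the 6 given values yield a linear system in the 4 coefficients.
Solving, Q(m) = 3m³ - 8m² - 3m - 5.
Then Q(7) = 611.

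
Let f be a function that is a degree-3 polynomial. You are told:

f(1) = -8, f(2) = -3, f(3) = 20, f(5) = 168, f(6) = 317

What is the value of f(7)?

532

Write f(t) = at³ + bt² + ct + d; the 5 given values yield a linear system in the 4 coefficients.
Solving, f(t) = 2t³ - 3t² - 7.
Then f(7) = 532.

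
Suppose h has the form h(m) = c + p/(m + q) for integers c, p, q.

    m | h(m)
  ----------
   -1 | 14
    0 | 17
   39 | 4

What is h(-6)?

(h(m) − c)(m + q) = p for each data point; the three points give a linear system in c and q, then p follows.
Solving: c = 5, q = -3, p = -36, so h(m) = 5 − 36/(m − 3).
Then h(-6) = 5 − 36/(-9) = 9.

9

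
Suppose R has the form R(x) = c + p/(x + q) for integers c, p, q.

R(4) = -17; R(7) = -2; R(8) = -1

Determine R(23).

2

(R(x) − c)(x + q) = p for each data point; the three points give a linear system in c and q, then p follows.
Solving: c = 3, q = -3, p = -20, so R(x) = 3 − 20/(x − 3).
Then R(23) = 3 − 20/20 = 2.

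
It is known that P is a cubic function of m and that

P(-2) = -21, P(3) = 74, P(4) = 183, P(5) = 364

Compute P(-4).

Write P(m) = am³ + bm² + cm + d; the 4 given values yield a linear system in the 4 coefficients.
Solving, P(m) = 3m³ - 2m - 1.
Then P(-4) = -185.

-185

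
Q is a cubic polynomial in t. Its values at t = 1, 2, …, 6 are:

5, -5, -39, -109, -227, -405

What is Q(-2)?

11

Write Q(t) = at³ + bt² + ct + d; the 6 given values yield a linear system in the 4 coefficients.
Solving, Q(t) = -2t³ + 4t + 3.
Then Q(-2) = 11.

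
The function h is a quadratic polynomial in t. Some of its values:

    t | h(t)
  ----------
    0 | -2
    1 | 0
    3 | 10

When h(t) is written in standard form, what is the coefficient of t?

Write h(t) = at² + bt + c; the 3 given values yield a linear system in the 3 coefficients.
Solving, h(t) = t² + t - 2.
The coefficient of t is 1.

1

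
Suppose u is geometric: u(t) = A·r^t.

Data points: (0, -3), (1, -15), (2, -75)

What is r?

Consecutive ratio: -15/(-3) = 5, and -75/(-15) = 5, so r = 5.
Then A·5^0 = -3 gives A = -3, and u(t) = -3·5^t.

5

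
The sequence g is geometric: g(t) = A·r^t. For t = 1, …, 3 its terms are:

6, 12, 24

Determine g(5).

Consecutive ratio: 12/6 = 2, and 24/12 = 2, so r = 2.
Then A·2^1 = 6 gives A = 3, and g(t) = 3·2^t.
g(5) = 3·2^5 = 96.

96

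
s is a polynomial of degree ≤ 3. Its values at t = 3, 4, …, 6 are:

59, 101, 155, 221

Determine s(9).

Write s(t) = at³ + bt² + ct + d; the 4 given values yield a linear system in the 4 coefficients.
Solving, the leading coefficient vanishes, and s(t) = 6t² + 5.
Then s(9) = 491.

491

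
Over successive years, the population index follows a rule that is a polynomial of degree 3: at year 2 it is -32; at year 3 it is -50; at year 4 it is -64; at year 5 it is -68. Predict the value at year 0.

Write the value at m as h(m).
Write h(m) = am³ + bm² + cm + d; the 4 given values yield a linear system in the 4 coefficients.
Solving, h(m) = m³ - 7m² - 2m - 8.
Then h(0) = -8.

-8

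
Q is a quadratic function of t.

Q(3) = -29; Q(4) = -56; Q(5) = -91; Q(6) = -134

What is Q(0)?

4

First differences: -27, -35, -43. Second differences: -8, -8.
Level-2 differences are constant, so Q has degree 2.
Fitting a degree-2 polynomial gives Q(t) = -4t² + t + 4.
Then Q(0) = 4.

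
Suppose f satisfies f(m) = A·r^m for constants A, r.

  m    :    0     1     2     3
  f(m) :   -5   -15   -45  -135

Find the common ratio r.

3

Consecutive ratio: -15/(-5) = 3, and -45/(-15) = 3, so r = 3.
Then A·3^0 = -5 gives A = -5, and f(m) = -5·3^m.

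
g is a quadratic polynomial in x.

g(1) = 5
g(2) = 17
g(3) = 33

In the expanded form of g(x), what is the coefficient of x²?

2

Write g(x) = ax² + bx + c; the 3 given values yield a linear system in the 3 coefficients.
Solving, g(x) = 2x² + 6x - 3.
The coefficient of x² is 2.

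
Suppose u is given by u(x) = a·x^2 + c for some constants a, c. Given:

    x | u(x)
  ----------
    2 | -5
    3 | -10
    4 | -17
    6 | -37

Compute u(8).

From u(2) = -5 and u(3) = -10: 4a + c = -5 and 9a + c = -10.
Subtracting: 5a = -5, so a = -1; then c = -5 − (-1)·4 = -1.
So u(x) = -1x² − 1, and u(8) = -65.

-65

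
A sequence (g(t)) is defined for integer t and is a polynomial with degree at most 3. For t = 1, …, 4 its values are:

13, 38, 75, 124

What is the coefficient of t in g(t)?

First differences: 25, 37, 49. Second differences: 12, 12.
Level-2 differences are constant, so g has degree 2.
Fitting a degree-2 polynomial gives g(t) = 6t² + 7t.
The coefficient of t is 7.

7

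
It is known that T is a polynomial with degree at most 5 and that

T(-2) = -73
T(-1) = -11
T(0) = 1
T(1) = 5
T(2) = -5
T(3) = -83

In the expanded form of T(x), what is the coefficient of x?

First differences: 62, 12, 4, -10, -78. Second differences: -50, -8, -14, -68. Third differences: 42, -6, -54. Fourth differences: -48, -48.
Level-4 differences are constant, so T has degree 4.
Fitting a degree-4 polynomial gives T(x) = -2x^4 + 3x³ - 2x² + 5x + 1.
The coefficient of x is 5.

5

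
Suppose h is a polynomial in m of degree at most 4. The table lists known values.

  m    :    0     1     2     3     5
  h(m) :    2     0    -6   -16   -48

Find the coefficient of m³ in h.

0

Write h(m) = am^4 + bm³ + cm² + dm + e; the 5 given values yield a linear system in the 5 coefficients.
Solving, the top 2 coefficients vanish, and h(m) = -2m² + 2.
The coefficient of m³ is 0.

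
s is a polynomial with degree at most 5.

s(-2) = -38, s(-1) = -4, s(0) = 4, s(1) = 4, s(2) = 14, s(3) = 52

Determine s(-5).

First differences: 34, 8, 0, 10, 38. Second differences: -26, -8, 10, 28. Third differences: 18, 18, 18.
Level-3 differences are constant, so s has degree 3.
Fitting a degree-3 polynomial gives s(m) = 3m³ - 4m² + m + 4.
Then s(-5) = -476.

-476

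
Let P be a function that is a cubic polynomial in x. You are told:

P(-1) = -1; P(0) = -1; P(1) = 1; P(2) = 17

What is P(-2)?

-11

Write P(x) = ax³ + bx² + cx + d; the 4 given values yield a linear system in the 4 coefficients.
Solving, P(x) = 2x³ + x² - x - 1.
Then P(-2) = -11.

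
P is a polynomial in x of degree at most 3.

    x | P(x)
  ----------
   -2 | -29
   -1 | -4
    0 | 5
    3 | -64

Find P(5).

-190

Write P(x) = ax³ + bx² + cx + d; the 4 given values yield a linear system in the 4 coefficients.
Solving, the leading coefficient vanishes, and P(x) = -8x² + x + 5.
Then P(5) = -190.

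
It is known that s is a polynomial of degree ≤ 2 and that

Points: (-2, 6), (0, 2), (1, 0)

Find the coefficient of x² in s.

0

Write s(x) = ax² + bx + c; the 3 given values yield a linear system in the 3 coefficients.
Solving, the leading coefficient vanishes, and s(x) = -2x + 2.
The coefficient of x² is 0.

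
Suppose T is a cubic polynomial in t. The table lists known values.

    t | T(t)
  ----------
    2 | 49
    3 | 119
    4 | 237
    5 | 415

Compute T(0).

Write T(t) = at³ + bt² + ct + d; the 4 given values yield a linear system in the 4 coefficients.
Solving, T(t) = 2t³ + 6t² + 2t + 5.
Then T(0) = 5.

5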